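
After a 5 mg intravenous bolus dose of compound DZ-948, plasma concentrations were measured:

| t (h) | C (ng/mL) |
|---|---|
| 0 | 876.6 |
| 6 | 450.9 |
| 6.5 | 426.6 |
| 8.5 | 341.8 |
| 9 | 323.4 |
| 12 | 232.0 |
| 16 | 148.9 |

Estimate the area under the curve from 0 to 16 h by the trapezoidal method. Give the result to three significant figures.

Trapezoidal AUC_0→16:
  [0→6]: (876.6+450.9)/2 × 6 = 3982.5
  [6→6.5]: (450.9+426.6)/2 × 0.5 = 219.375
  [6.5→8.5]: (426.6+341.8)/2 × 2 = 768.4
  [8.5→9]: (341.8+323.4)/2 × 0.5 = 166.3
  [9→12]: (323.4+232.0)/2 × 3 = 833.1
  [12→16]: (232.0+148.9)/2 × 4 = 761.8
  Sum = 6731.475 ng/mL·h

AUC = 6730 ng/mL·h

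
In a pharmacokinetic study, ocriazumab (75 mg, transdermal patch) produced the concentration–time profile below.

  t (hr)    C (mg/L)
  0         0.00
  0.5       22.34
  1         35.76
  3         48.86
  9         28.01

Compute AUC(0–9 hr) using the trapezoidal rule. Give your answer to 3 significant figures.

AUC = 335 mg/L·hr

Trapezoidal AUC_0→9:
  [0→0.5]: (0.00+22.34)/2 × 0.5 = 5.585
  [0.5→1]: (22.34+35.76)/2 × 0.5 = 14.525
  [1→3]: (35.76+48.86)/2 × 2 = 84.62
  [3→9]: (48.86+28.01)/2 × 6 = 230.61
  Sum = 335.34 mg/L·hr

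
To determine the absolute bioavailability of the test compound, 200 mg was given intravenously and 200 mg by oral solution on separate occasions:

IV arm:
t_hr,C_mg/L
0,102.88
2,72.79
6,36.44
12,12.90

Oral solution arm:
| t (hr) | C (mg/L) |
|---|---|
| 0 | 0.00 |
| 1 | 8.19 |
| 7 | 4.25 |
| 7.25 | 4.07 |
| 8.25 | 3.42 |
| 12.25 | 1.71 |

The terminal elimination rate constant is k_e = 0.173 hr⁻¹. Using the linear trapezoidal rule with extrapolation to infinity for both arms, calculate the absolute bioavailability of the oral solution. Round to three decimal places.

F = 0.108

Trapezoidal AUC_0→12 (IV):
  [0→2]: (102.88+72.79)/2 × 2 = 175.67
  [2→6]: (72.79+36.44)/2 × 4 = 218.46
  [6→12]: (36.44+12.90)/2 × 6 = 148.02
  Sum = 542.15 mg/L·hr
IV tail: 12.90/0.173 = 74.566; AUC_iv,0→∞ = 542.15 + 74.566 = 616.716 mg/L·hr
Trapezoidal AUC_0→12.25 (oral solution):
  [0→1]: (0.00+8.19)/2 × 1 = 4.095
  [1→7]: (8.19+4.25)/2 × 6 = 37.32
  [7→7.25]: (4.25+4.07)/2 × 0.25 = 1.04
  [7.25→8.25]: (4.07+3.42)/2 × 1 = 3.745
  [8.25→12.25]: (3.42+1.71)/2 × 4 = 10.26
  Sum = 56.46 mg/L·hr
oral solution tail: 1.71/0.173 = 9.884; AUC_ev,0→∞ = 56.46 + 9.884 = 66.344 mg/L·hr
F = (AUC_ev/D_ev)/(AUC_iv/D_iv) = (66.344/200)/(616.716/200) = 0.33172/3.08358 = 0.1076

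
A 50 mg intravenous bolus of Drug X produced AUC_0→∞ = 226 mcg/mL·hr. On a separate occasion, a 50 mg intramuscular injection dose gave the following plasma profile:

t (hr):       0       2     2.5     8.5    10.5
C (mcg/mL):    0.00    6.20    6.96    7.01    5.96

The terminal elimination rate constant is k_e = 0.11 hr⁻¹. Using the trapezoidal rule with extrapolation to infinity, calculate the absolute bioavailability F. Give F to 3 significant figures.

F = 0.525

Trapezoidal AUC_0→10.5 (intramuscular injection):
  [0→2]: (0.00+6.20)/2 × 2 = 6.2
  [2→2.5]: (6.20+6.96)/2 × 0.5 = 3.29
  [2.5→8.5]: (6.96+7.01)/2 × 6 = 41.91
  [8.5→10.5]: (7.01+5.96)/2 × 2 = 12.97
  Sum = 64.37 mcg/mL·hr
Tail: C_last/k_e = 5.96/0.11 = 54.182
AUC_0→∞ (intramuscular injection) = 64.37 + 54.182 = 118.552 mcg/mL·hr
F = (AUC_ev/D_ev)/(AUC_iv/D_iv) = (118.552/50)/(226/50) = 2.37104/4.52 = 0.5246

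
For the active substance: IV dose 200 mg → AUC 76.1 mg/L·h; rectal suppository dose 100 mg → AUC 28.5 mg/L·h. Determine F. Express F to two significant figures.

F = (AUC_ev / D_ev) / (AUC_iv / D_iv)
  = (28.5/100) / (76.1/200)
  = 0.285 / 0.3805 = 0.7490

F = 0.75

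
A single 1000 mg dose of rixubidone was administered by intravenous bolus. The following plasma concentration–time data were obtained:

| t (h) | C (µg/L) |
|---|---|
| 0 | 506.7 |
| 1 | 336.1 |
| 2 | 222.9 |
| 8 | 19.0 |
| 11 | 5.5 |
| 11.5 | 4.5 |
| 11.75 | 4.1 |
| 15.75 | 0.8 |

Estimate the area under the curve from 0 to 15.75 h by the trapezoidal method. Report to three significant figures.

AUC = 1480 µg/L·h

Trapezoidal AUC_0→15.75:
  [0→1]: (506.7+336.1)/2 × 1 = 421.4
  [1→2]: (336.1+222.9)/2 × 1 = 279.5
  [2→8]: (222.9+19.0)/2 × 6 = 725.7
  [8→11]: (19.0+5.5)/2 × 3 = 36.75
  [11→11.5]: (5.5+4.5)/2 × 0.5 = 2.5
  [11.5→11.75]: (4.5+4.1)/2 × 0.25 = 1.075
  [11.75→15.75]: (4.1+0.8)/2 × 4 = 9.8
  Sum = 1476.725 µg/L·h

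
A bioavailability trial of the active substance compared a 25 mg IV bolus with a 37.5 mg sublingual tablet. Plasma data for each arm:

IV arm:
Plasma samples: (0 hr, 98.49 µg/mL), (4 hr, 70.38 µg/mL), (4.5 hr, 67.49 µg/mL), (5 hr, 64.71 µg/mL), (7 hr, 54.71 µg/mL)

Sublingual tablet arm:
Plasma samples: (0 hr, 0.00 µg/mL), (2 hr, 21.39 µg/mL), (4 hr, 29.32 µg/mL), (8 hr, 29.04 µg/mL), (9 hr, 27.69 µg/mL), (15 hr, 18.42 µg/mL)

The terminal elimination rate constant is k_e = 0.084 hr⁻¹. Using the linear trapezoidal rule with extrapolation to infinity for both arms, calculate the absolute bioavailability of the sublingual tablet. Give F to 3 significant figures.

F = 0.326

Trapezoidal AUC_0→7 (IV):
  [0→4]: (98.49+70.38)/2 × 4 = 337.74
  [4→4.5]: (70.38+67.49)/2 × 0.5 = 34.4675
  [4.5→5]: (67.49+64.71)/2 × 0.5 = 33.05
  [5→7]: (64.71+54.71)/2 × 2 = 119.42
  Sum = 524.6775 µg/mL·hr
IV tail: 54.71/0.084 = 651.310; AUC_iv,0→∞ = 524.6775 + 651.310 = 1175.9875 µg/mL·hr
Trapezoidal AUC_0→15 (sublingual tablet):
  [0→2]: (0.00+21.39)/2 × 2 = 21.39
  [2→4]: (21.39+29.32)/2 × 2 = 50.71
  [4→8]: (29.32+29.04)/2 × 4 = 116.72
  [8→9]: (29.04+27.69)/2 × 1 = 28.365
  [9→15]: (27.69+18.42)/2 × 6 = 138.33
  Sum = 355.515 µg/mL·hr
sublingual tablet tail: 18.42/0.084 = 219.286; AUC_ev,0→∞ = 355.515 + 219.286 = 574.801 µg/mL·hr
F = (AUC_ev/D_ev)/(AUC_iv/D_iv) = (574.801/37.5)/(1175.9875/25) = 15.328/47.0395 = 0.3259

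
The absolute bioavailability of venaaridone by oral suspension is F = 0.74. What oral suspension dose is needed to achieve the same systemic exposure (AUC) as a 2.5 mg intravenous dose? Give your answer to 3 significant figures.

D_oral = 3.38 mg

For equal systemic exposure: F × D_ev = D_iv
D_ev = D_iv / F = 2.5 / 0.74 = 3.37838 mg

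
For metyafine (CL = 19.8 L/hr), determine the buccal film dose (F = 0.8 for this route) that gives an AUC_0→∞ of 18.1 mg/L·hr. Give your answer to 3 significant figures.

Dose = 448 mg

Dose = CL × AUC_0→∞ / F
     = 19.8 × 18.1 / 0.8 = 447.975 mg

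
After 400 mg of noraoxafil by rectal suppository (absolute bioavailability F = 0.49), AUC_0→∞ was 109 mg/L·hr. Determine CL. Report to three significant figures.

CL = 1.80 L/hr

CL = F × Dose / AUC_0→∞
   = 0.49 × 400 / 109 = 1.79817 L/hr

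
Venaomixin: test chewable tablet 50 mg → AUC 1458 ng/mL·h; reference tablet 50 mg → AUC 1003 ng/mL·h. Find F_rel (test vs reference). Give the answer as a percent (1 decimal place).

F_rel = 145.4%

F_rel = (AUC_test/D_test) / (AUC_ref/D_ref)
      = (1458/50) / (1003/50)
      = 29.16 / 20.06 = 1.4536 = 145.36%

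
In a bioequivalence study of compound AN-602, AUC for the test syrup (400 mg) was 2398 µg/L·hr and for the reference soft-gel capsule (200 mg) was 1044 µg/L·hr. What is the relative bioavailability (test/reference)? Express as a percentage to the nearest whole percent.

F_rel = (AUC_test/D_test) / (AUC_ref/D_ref)
      = (2398/400) / (1044/200)
      = 5.995 / 5.22 = 1.1485 = 114.85%

F_rel = 115%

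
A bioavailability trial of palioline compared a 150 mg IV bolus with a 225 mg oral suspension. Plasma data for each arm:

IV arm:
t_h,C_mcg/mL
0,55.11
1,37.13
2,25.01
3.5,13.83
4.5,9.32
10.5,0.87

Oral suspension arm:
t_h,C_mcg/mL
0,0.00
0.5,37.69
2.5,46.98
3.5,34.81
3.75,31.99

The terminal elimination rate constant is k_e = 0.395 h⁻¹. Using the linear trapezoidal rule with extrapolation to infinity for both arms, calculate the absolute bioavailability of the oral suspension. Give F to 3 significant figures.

F = 0.993

Trapezoidal AUC_0→10.5 (IV):
  [0→1]: (55.11+37.13)/2 × 1 = 46.12
  [1→2]: (37.13+25.01)/2 × 1 = 31.07
  [2→3.5]: (25.01+13.83)/2 × 1.5 = 29.13
  [3.5→4.5]: (13.83+9.32)/2 × 1 = 11.575
  [4.5→10.5]: (9.32+0.87)/2 × 6 = 30.57
  Sum = 148.465 mcg/mL·h
IV tail: 0.87/0.395 = 2.203; AUC_iv,0→∞ = 148.465 + 2.203 = 150.668 mcg/mL·h
Trapezoidal AUC_0→3.75 (oral suspension):
  [0→0.5]: (0.00+37.69)/2 × 0.5 = 9.4225
  [0.5→2.5]: (37.69+46.98)/2 × 2 = 84.67
  [2.5→3.5]: (46.98+34.81)/2 × 1 = 40.895
  [3.5→3.75]: (34.81+31.99)/2 × 0.25 = 8.35
  Sum = 143.3375 mcg/mL·h
oral suspension tail: 31.99/0.395 = 80.987; AUC_ev,0→∞ = 143.3375 + 80.987 = 224.3245 mcg/mL·h
F = (AUC_ev/D_ev)/(AUC_iv/D_iv) = (224.3245/225)/(150.668/150) = 0.996998/1.00445 = 0.9926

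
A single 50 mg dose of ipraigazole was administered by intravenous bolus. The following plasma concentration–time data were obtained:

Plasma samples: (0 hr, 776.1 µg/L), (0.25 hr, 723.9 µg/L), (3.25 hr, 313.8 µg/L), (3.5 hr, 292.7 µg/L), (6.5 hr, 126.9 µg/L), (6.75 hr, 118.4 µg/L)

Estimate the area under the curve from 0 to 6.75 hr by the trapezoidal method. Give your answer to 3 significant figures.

AUC = 2480 µg/L·hr

Trapezoidal AUC_0→6.75:
  [0→0.25]: (776.1+723.9)/2 × 0.25 = 187.5
  [0.25→3.25]: (723.9+313.8)/2 × 3 = 1556.55
  [3.25→3.5]: (313.8+292.7)/2 × 0.25 = 75.8125
  [3.5→6.5]: (292.7+126.9)/2 × 3 = 629.4
  [6.5→6.75]: (126.9+118.4)/2 × 0.25 = 30.6625
  Sum = 2479.925 µg/L·hr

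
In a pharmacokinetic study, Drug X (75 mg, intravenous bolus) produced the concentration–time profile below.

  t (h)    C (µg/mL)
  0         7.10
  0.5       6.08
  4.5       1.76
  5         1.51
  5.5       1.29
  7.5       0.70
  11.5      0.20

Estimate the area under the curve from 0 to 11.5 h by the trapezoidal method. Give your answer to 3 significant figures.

Trapezoidal AUC_0→11.5:
  [0→0.5]: (7.10+6.08)/2 × 0.5 = 3.295
  [0.5→4.5]: (6.08+1.76)/2 × 4 = 15.68
  [4.5→5]: (1.76+1.51)/2 × 0.5 = 0.8175
  [5→5.5]: (1.51+1.29)/2 × 0.5 = 0.7
  [5.5→7.5]: (1.29+0.70)/2 × 2 = 1.99
  [7.5→11.5]: (0.70+0.20)/2 × 4 = 1.8
  Sum = 24.2825 µg/mL·h

AUC = 24.3 µg/mL·h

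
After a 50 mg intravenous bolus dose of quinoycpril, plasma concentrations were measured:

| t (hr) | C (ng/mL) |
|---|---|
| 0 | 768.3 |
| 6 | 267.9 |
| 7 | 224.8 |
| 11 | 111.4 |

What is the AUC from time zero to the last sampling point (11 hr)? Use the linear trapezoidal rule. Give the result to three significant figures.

AUC = 4030 ng/mL·hr

Trapezoidal AUC_0→11:
  [0→6]: (768.3+267.9)/2 × 6 = 3108.6
  [6→7]: (267.9+224.8)/2 × 1 = 246.35
  [7→11]: (224.8+111.4)/2 × 4 = 672.4
  Sum = 4027.35 ng/mL·hr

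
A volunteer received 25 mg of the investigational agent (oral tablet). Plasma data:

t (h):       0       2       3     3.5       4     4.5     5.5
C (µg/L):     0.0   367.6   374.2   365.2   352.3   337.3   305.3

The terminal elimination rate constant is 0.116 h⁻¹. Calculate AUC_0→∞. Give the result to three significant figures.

Trapezoidal AUC_0→5.5:
  [0→2]: (0.0+367.6)/2 × 2 = 367.6
  [2→3]: (367.6+374.2)/2 × 1 = 370.9
  [3→3.5]: (374.2+365.2)/2 × 0.5 = 184.85
  [3.5→4]: (365.2+352.3)/2 × 0.5 = 179.375
  [4→4.5]: (352.3+337.3)/2 × 0.5 = 172.4
  [4.5→5.5]: (337.3+305.3)/2 × 1 = 321.3
  Sum = 1596.425 µg/L·h
Extrapolated tail: C_last / k_e = 305.3 / 0.116 = 2631.897
AUC_0→∞ = 1596.425 + 2631.897 = 4228.322 µg/L·h

AUC = 4230 µg/L·h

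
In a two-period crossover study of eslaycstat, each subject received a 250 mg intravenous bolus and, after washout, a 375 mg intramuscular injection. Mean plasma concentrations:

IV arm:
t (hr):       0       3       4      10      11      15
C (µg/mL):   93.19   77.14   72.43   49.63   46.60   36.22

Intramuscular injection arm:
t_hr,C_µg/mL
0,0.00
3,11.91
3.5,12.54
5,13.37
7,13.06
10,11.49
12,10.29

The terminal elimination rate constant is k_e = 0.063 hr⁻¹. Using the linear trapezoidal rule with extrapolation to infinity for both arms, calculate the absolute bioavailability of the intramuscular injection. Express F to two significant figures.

Trapezoidal AUC_0→15 (IV):
  [0→3]: (93.19+77.14)/2 × 3 = 255.495
  [3→4]: (77.14+72.43)/2 × 1 = 74.785
  [4→10]: (72.43+49.63)/2 × 6 = 366.18
  [10→11]: (49.63+46.60)/2 × 1 = 48.115
  [11→15]: (46.60+36.22)/2 × 4 = 165.64
  Sum = 910.215 µg/mL·hr
IV tail: 36.22/0.063 = 574.921; AUC_iv,0→∞ = 910.215 + 574.921 = 1485.136 µg/mL·hr
Trapezoidal AUC_0→12 (intramuscular injection):
  [0→3]: (0.00+11.91)/2 × 3 = 17.865
  [3→3.5]: (11.91+12.54)/2 × 0.5 = 6.1125
  [3.5→5]: (12.54+13.37)/2 × 1.5 = 19.4325
  [5→7]: (13.37+13.06)/2 × 2 = 26.43
  [7→10]: (13.06+11.49)/2 × 3 = 36.825
  [10→12]: (11.49+10.29)/2 × 2 = 21.78
  Sum = 128.445 µg/mL·hr
intramuscular injection tail: 10.29/0.063 = 163.333; AUC_ev,0→∞ = 128.445 + 163.333 = 291.778 µg/mL·hr
F = (AUC_ev/D_ev)/(AUC_iv/D_iv) = (291.778/375)/(1485.136/250) = 0.778075/5.940544 = 0.1310

F = 0.13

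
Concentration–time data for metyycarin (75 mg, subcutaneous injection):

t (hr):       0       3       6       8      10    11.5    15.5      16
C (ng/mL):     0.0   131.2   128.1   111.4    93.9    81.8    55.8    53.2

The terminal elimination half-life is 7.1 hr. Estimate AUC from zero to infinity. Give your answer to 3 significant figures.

Trapezoidal AUC_0→16:
  [0→3]: (0.0+131.2)/2 × 3 = 196.8
  [3→6]: (131.2+128.1)/2 × 3 = 388.95
  [6→8]: (128.1+111.4)/2 × 2 = 239.5
  [8→10]: (111.4+93.9)/2 × 2 = 205.3
  [10→11.5]: (93.9+81.8)/2 × 1.5 = 131.775
  [11.5→15.5]: (81.8+55.8)/2 × 4 = 275.2
  [15.5→16]: (55.8+53.2)/2 × 0.5 = 27.25
  Sum = 1464.775 ng/mL·hr
k_e = ln2 / t½ = 0.693147 / 7.1 = 0.0976 hr^-1
Extrapolated tail: C_last / k_e = 53.2 / 0.0976 = 545.082
AUC_0→∞ = 1464.775 + 545.082 = 2009.857 ng/mL·hr

AUC = 2010 ng/mL·hr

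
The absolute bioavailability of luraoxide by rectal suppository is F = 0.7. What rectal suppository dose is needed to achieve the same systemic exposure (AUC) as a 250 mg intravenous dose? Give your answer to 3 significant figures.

D_rectal = 357 mg

For equal systemic exposure: F × D_ev = D_iv
D_ev = D_iv / F = 250 / 0.7 = 357.143 mg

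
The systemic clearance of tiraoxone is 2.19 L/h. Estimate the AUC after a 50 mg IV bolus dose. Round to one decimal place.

AUC_0→∞ = Dose_iv / CL
        = 50 / 2.19 = 22.8311 mg/L·h

AUC = 22.8 mg/L·h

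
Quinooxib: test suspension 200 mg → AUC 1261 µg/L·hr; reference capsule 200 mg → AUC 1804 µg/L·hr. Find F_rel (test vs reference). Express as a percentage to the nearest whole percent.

F_rel = 70%

F_rel = (AUC_test/D_test) / (AUC_ref/D_ref)
      = (1261/200) / (1804/200)
      = 6.305 / 9.02 = 0.6990 = 69.90%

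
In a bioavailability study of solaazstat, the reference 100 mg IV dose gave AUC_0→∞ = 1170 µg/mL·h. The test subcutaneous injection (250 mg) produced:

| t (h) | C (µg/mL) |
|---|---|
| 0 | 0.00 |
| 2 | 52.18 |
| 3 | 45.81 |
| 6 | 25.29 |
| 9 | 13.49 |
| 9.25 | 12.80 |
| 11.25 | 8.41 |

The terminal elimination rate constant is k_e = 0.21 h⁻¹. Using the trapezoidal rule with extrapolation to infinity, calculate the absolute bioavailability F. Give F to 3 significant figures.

Trapezoidal AUC_0→11.25 (subcutaneous injection):
  [0→2]: (0.00+52.18)/2 × 2 = 52.18
  [2→3]: (52.18+45.81)/2 × 1 = 48.995
  [3→6]: (45.81+25.29)/2 × 3 = 106.65
  [6→9]: (25.29+13.49)/2 × 3 = 58.17
  [9→9.25]: (13.49+12.80)/2 × 0.25 = 3.28625
  [9.25→11.25]: (12.80+8.41)/2 × 2 = 21.21
  Sum = 290.49125 µg/mL·h
Tail: C_last/k_e = 8.41/0.21 = 40.048
AUC_0→∞ (subcutaneous injection) = 290.49125 + 40.048 = 330.53925 µg/mL·h
F = (AUC_ev/D_ev)/(AUC_iv/D_iv) = (330.53925/250)/(1170/100) = 1.322157/11.7 = 0.1130

F = 0.113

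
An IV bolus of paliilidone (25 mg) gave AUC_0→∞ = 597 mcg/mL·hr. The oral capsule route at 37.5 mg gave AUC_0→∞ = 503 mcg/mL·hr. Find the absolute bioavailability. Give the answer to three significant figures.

F = 0.562

F = (AUC_ev / D_ev) / (AUC_iv / D_iv)
  = (503/37.5) / (597/25)
  = 13.4133 / 23.88 = 0.5617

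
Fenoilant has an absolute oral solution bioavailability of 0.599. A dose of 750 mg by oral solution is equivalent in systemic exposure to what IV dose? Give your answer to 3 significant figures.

Systemic exposure from an extravascular dose = F × D_ev, so the equivalent IV dose is F × D_ev.
D_iv = F × D_ev = 0.599 × 750 = 449.25 mg

D_iv = 449 mg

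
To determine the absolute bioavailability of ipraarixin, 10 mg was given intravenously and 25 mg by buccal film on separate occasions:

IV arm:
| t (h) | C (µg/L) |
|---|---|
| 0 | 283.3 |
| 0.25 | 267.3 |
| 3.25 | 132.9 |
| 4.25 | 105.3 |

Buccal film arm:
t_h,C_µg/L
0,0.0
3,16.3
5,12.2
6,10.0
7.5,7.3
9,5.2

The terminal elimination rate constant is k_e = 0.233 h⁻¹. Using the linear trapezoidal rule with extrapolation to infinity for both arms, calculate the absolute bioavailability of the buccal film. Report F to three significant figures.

F = 0.0351

Trapezoidal AUC_0→4.25 (IV):
  [0→0.25]: (283.3+267.3)/2 × 0.25 = 68.825
  [0.25→3.25]: (267.3+132.9)/2 × 3 = 600.3
  [3.25→4.25]: (132.9+105.3)/2 × 1 = 119.1
  Sum = 788.225 µg/L·h
IV tail: 105.3/0.233 = 451.931; AUC_iv,0→∞ = 788.225 + 451.931 = 1240.156 µg/L·h
Trapezoidal AUC_0→9 (buccal film):
  [0→3]: (0.0+16.3)/2 × 3 = 24.45
  [3→5]: (16.3+12.2)/2 × 2 = 28.5
  [5→6]: (12.2+10.0)/2 × 1 = 11.1
  [6→7.5]: (10.0+7.3)/2 × 1.5 = 12.975
  [7.5→9]: (7.3+5.2)/2 × 1.5 = 9.375
  Sum = 86.4 µg/L·h
buccal film tail: 5.2/0.233 = 22.318; AUC_ev,0→∞ = 86.4 + 22.318 = 108.718 µg/L·h
F = (AUC_ev/D_ev)/(AUC_iv/D_iv) = (108.718/25)/(1240.156/10) = 4.34872/124.0156 = 0.0351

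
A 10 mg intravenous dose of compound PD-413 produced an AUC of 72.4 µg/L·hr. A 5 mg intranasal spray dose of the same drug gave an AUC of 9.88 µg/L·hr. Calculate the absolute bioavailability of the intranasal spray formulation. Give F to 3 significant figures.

F = 0.273

F = (AUC_ev / D_ev) / (AUC_iv / D_iv)
  = (9.88/5) / (72.4/10)
  = 1.976 / 7.24 = 0.2729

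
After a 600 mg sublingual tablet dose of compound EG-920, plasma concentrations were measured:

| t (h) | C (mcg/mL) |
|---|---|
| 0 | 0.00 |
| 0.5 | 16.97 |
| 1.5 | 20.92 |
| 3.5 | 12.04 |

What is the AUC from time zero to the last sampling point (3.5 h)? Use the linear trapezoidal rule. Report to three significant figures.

AUC = 56.1 mcg/mL·h

Trapezoidal AUC_0→3.5:
  [0→0.5]: (0.00+16.97)/2 × 0.5 = 4.2425
  [0.5→1.5]: (16.97+20.92)/2 × 1 = 18.945
  [1.5→3.5]: (20.92+12.04)/2 × 2 = 32.96
  Sum = 56.1475 mcg/mL·h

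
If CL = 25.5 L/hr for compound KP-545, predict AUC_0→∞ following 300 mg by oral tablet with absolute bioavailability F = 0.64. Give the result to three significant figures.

AUC_0→∞ = F × Dose / CL
        = 0.64 × 300 / 25.5 = 7.52941 mg/L·hr

AUC = 7.53 mg/L·hr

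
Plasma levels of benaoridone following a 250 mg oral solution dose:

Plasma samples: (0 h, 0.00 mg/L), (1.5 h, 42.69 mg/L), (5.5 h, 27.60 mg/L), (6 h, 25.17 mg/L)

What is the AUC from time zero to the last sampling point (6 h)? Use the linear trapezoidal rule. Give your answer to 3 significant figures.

AUC = 186 mg/L·h

Trapezoidal AUC_0→6:
  [0→1.5]: (0.00+42.69)/2 × 1.5 = 32.0175
  [1.5→5.5]: (42.69+27.60)/2 × 4 = 140.58
  [5.5→6]: (27.60+25.17)/2 × 0.5 = 13.1925
  Sum = 185.79 mg/L·h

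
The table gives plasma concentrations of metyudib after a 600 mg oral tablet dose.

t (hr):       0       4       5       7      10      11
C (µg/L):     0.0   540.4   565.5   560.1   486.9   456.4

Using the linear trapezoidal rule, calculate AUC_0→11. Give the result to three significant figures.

AUC = 4800 µg/L·hr

Trapezoidal AUC_0→11:
  [0→4]: (0.0+540.4)/2 × 4 = 1080.8
  [4→5]: (540.4+565.5)/2 × 1 = 552.95
  [5→7]: (565.5+560.1)/2 × 2 = 1125.6
  [7→10]: (560.1+486.9)/2 × 3 = 1570.5
  [10→11]: (486.9+456.4)/2 × 1 = 471.65
  Sum = 4801.5 µg/L·hr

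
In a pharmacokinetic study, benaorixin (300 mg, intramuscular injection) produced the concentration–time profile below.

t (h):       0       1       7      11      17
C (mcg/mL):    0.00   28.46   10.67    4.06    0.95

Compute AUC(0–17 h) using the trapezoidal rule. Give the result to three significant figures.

AUC = 176 mcg/mL·h

Trapezoidal AUC_0→17:
  [0→1]: (0.00+28.46)/2 × 1 = 14.23
  [1→7]: (28.46+10.67)/2 × 6 = 117.39
  [7→11]: (10.67+4.06)/2 × 4 = 29.46
  [11→17]: (4.06+0.95)/2 × 6 = 15.03
  Sum = 176.11 mcg/mL·h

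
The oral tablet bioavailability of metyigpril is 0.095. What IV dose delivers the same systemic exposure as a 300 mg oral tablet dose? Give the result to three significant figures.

Systemic exposure from an extravascular dose = F × D_ev, so the equivalent IV dose is F × D_ev.
D_iv = F × D_ev = 0.095 × 300 = 28.5 mg

D_iv = 28.5 mg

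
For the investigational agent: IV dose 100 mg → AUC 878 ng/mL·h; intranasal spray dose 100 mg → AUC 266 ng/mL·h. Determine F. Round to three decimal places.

F = (AUC_ev / D_ev) / (AUC_iv / D_iv)
  = (266/100) / (878/100)
  = 2.66 / 8.78 = 0.3030

F = 0.303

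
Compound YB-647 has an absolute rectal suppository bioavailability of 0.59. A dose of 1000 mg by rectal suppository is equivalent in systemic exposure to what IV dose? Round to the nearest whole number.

Systemic exposure from an extravascular dose = F × D_ev, so the equivalent IV dose is F × D_ev.
D_iv = F × D_ev = 0.59 × 1000 = 590 mg

D_iv = 590 mg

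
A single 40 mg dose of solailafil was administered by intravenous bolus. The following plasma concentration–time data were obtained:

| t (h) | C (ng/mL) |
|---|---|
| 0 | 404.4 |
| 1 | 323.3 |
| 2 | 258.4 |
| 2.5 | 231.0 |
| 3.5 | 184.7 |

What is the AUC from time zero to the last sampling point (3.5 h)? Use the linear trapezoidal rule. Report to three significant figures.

Trapezoidal AUC_0→3.5:
  [0→1]: (404.4+323.3)/2 × 1 = 363.85
  [1→2]: (323.3+258.4)/2 × 1 = 290.85
  [2→2.5]: (258.4+231.0)/2 × 0.5 = 122.35
  [2.5→3.5]: (231.0+184.7)/2 × 1 = 207.85
  Sum = 984.9 ng/mL·h

AUC = 985 ng/mL·h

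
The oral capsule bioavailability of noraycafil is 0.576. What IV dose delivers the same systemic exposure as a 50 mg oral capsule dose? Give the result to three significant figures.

Systemic exposure from an extravascular dose = F × D_ev, so the equivalent IV dose is F × D_ev.
D_iv = F × D_ev = 0.576 × 50 = 28.8 mg

D_iv = 28.8 mg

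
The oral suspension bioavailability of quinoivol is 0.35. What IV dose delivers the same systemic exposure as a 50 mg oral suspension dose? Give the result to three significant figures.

Systemic exposure from an extravascular dose = F × D_ev, so the equivalent IV dose is F × D_ev.
D_iv = F × D_ev = 0.35 × 50 = 17.5 mg

D_iv = 17.5 mg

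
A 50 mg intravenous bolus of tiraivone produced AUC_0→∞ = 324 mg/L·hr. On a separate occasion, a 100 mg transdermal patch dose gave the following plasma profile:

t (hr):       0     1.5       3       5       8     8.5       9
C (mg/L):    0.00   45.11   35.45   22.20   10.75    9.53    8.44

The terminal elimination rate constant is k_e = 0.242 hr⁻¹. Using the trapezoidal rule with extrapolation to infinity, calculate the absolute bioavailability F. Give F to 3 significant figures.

Trapezoidal AUC_0→9 (transdermal patch):
  [0→1.5]: (0.00+45.11)/2 × 1.5 = 33.8325
  [1.5→3]: (45.11+35.45)/2 × 1.5 = 60.42
  [3→5]: (35.45+22.20)/2 × 2 = 57.65
  [5→8]: (22.20+10.75)/2 × 3 = 49.425
  [8→8.5]: (10.75+9.53)/2 × 0.5 = 5.07
  [8.5→9]: (9.53+8.44)/2 × 0.5 = 4.4925
  Sum = 210.89 mg/L·hr
Tail: C_last/k_e = 8.44/0.242 = 34.876
AUC_0→∞ (transdermal patch) = 210.89 + 34.876 = 245.766 mg/L·hr
F = (AUC_ev/D_ev)/(AUC_iv/D_iv) = (245.766/100)/(324/50) = 2.45766/6.48 = 0.3793

F = 0.379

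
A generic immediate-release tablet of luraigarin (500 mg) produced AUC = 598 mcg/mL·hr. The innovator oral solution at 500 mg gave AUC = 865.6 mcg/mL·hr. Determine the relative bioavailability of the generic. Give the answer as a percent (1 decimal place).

F_rel = (AUC_test/D_test) / (AUC_ref/D_ref)
      = (598/500) / (865.6/500)
      = 1.196 / 1.7312 = 0.6909 = 69.09%

F_rel = 69.1%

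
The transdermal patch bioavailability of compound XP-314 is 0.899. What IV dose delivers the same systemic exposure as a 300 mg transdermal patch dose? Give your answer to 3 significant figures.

Systemic exposure from an extravascular dose = F × D_ev, so the equivalent IV dose is F × D_ev.
D_iv = F × D_ev = 0.899 × 300 = 269.7 mg

D_iv = 270 mg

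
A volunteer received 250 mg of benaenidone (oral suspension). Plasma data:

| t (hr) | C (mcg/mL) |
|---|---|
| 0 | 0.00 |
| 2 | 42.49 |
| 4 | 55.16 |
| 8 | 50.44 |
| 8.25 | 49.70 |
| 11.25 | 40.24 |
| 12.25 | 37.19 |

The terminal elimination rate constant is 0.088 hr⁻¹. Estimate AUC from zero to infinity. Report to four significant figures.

Trapezoidal AUC_0→12.25:
  [0→2]: (0.00+42.49)/2 × 2 = 42.49
  [2→4]: (42.49+55.16)/2 × 2 = 97.65
  [4→8]: (55.16+50.44)/2 × 4 = 211.2
  [8→8.25]: (50.44+49.70)/2 × 0.25 = 12.5175
  [8.25→11.25]: (49.70+40.24)/2 × 3 = 134.91
  [11.25→12.25]: (40.24+37.19)/2 × 1 = 38.715
  Sum = 537.4825 mcg/mL·hr
Extrapolated tail: C_last / k_e = 37.19 / 0.088 = 422.614
AUC_0→∞ = 537.4825 + 422.614 = 960.0965 mcg/mL·hr

AUC = 960.1 mcg/mL·hr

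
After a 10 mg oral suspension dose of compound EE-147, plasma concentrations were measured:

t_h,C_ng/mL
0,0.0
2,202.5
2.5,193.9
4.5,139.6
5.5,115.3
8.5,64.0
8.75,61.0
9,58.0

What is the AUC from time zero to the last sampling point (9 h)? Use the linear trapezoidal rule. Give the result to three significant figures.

AUC = 1060 ng/mL·h

Trapezoidal AUC_0→9:
  [0→2]: (0.0+202.5)/2 × 2 = 202.5
  [2→2.5]: (202.5+193.9)/2 × 0.5 = 99.1
  [2.5→4.5]: (193.9+139.6)/2 × 2 = 333.5
  [4.5→5.5]: (139.6+115.3)/2 × 1 = 127.45
  [5.5→8.5]: (115.3+64.0)/2 × 3 = 268.95
  [8.5→8.75]: (64.0+61.0)/2 × 0.25 = 15.625
  [8.75→9]: (61.0+58.0)/2 × 0.25 = 14.875
  Sum = 1062.0 ng/mL·h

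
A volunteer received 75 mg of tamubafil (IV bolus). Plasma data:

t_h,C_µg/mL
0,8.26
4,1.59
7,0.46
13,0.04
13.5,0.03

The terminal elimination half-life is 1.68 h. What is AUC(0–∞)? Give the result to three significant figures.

Trapezoidal AUC_0→13.5:
  [0→4]: (8.26+1.59)/2 × 4 = 19.7
  [4→7]: (1.59+0.46)/2 × 3 = 3.075
  [7→13]: (0.46+0.04)/2 × 6 = 1.5
  [13→13.5]: (0.04+0.03)/2 × 0.5 = 0.0175
  Sum = 24.2925 µg/mL·h
k_e = ln2 / t½ = 0.693147 / 1.68 = 0.4126 h^-1
Extrapolated tail: C_last / k_e = 0.03 / 0.4126 = 0.073
AUC_0→∞ = 24.2925 + 0.073 = 24.3655 µg/mL·h

AUC = 24.4 µg/mL·h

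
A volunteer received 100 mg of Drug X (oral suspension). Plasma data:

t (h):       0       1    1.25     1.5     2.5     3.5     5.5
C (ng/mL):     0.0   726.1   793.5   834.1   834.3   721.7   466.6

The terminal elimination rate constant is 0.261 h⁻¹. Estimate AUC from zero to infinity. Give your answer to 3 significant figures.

AUC = 5340 ng/mL·h

Trapezoidal AUC_0→5.5:
  [0→1]: (0.0+726.1)/2 × 1 = 363.05
  [1→1.25]: (726.1+793.5)/2 × 0.25 = 189.95
  [1.25→1.5]: (793.5+834.1)/2 × 0.25 = 203.45
  [1.5→2.5]: (834.1+834.3)/2 × 1 = 834.2
  [2.5→3.5]: (834.3+721.7)/2 × 1 = 778.0
  [3.5→5.5]: (721.7+466.6)/2 × 2 = 1188.3
  Sum = 3556.95 ng/mL·h
Extrapolated tail: C_last / k_e = 466.6 / 0.261 = 1787.739
AUC_0→∞ = 3556.95 + 1787.739 = 5344.689 ng/mL·h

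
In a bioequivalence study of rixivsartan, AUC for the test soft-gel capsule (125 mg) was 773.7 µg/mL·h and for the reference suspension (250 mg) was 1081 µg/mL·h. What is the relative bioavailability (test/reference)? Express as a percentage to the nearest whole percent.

F_rel = (AUC_test/D_test) / (AUC_ref/D_ref)
      = (773.7/125) / (1081/250)
      = 6.1896 / 4.324 = 1.4315 = 143.15%

F_rel = 143%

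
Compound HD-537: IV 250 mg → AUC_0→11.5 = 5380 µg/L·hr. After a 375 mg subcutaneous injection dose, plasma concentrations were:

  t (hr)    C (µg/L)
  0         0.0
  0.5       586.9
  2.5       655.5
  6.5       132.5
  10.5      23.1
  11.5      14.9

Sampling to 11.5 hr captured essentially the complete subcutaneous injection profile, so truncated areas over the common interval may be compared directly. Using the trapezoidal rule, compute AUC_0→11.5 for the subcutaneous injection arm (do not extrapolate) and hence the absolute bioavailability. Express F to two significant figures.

F = 0.41

Trapezoidal AUC_0→11.5 (subcutaneous injection):
  [0→0.5]: (0.0+586.9)/2 × 0.5 = 146.725
  [0.5→2.5]: (586.9+655.5)/2 × 2 = 1242.4
  [2.5→6.5]: (655.5+132.5)/2 × 4 = 1576.0
  [6.5→10.5]: (132.5+23.1)/2 × 4 = 311.2
  [10.5→11.5]: (23.1+14.9)/2 × 1 = 19.0
  Sum = 3295.325 µg/L·hr
F = (AUC_ev/D_ev)/(AUC_iv/D_iv) = (3295.325/375)/(5380/250) = 8.78753/21.52 = 0.4083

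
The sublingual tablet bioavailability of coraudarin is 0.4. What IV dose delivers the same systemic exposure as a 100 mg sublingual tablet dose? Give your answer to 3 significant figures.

Systemic exposure from an extravascular dose = F × D_ev, so the equivalent IV dose is F × D_ev.
D_iv = F × D_ev = 0.4 × 100 = 40 mg

D_iv = 40.0 mg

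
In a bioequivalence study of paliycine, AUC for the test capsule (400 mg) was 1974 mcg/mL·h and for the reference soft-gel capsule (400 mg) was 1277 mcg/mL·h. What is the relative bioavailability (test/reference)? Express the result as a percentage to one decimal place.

F_rel = 154.6%

F_rel = (AUC_test/D_test) / (AUC_ref/D_ref)
      = (1974/400) / (1277/400)
      = 4.935 / 3.1925 = 1.5458 = 154.58%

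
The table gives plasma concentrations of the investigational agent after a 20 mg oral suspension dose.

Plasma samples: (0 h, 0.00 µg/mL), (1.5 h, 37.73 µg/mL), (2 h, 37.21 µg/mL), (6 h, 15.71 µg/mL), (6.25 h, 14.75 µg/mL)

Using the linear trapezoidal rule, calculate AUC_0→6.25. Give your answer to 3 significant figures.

AUC = 157 µg/mL·h

Trapezoidal AUC_0→6.25:
  [0→1.5]: (0.00+37.73)/2 × 1.5 = 28.2975
  [1.5→2]: (37.73+37.21)/2 × 0.5 = 18.735
  [2→6]: (37.21+15.71)/2 × 4 = 105.84
  [6→6.25]: (15.71+14.75)/2 × 0.25 = 3.8075
  Sum = 156.68 µg/mL·h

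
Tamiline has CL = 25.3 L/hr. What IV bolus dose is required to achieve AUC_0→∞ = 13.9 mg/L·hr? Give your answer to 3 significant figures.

Dose_iv = CL × AUC_0→∞
     = 25.3 × 13.9 = 351.67 mg

Dose = 352 mg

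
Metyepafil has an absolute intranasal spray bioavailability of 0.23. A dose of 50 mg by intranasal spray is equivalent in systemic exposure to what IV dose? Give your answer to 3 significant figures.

D_iv = 11.5 mg

Systemic exposure from an extravascular dose = F × D_ev, so the equivalent IV dose is F × D_ev.
D_iv = F × D_ev = 0.23 × 50 = 11.5 mg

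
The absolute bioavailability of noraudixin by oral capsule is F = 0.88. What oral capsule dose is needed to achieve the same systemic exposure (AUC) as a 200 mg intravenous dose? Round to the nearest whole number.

D_oral = 227 mg

For equal systemic exposure: F × D_ev = D_iv
D_ev = D_iv / F = 200 / 0.88 = 227.273 mg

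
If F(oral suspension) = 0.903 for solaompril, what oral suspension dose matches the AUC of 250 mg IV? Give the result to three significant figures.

D_oral = 277 mg

For equal systemic exposure: F × D_ev = D_iv
D_ev = D_iv / F = 250 / 0.903 = 276.855 mg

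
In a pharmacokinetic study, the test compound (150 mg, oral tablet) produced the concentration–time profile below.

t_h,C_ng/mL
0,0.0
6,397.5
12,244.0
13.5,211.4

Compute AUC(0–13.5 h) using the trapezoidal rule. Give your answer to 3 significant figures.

Trapezoidal AUC_0→13.5:
  [0→6]: (0.0+397.5)/2 × 6 = 1192.5
  [6→12]: (397.5+244.0)/2 × 6 = 1924.5
  [12→13.5]: (244.0+211.4)/2 × 1.5 = 341.55
  Sum = 3458.55 ng/mL·h

AUC = 3460 ng/mL·h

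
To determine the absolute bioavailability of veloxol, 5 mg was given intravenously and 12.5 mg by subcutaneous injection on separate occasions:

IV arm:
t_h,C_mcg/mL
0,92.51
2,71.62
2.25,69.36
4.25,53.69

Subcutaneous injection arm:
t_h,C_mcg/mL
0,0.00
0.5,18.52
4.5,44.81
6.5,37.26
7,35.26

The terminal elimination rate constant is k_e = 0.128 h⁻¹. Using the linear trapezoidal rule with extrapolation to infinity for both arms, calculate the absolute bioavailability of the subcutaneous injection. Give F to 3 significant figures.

Trapezoidal AUC_0→4.25 (IV):
  [0→2]: (92.51+71.62)/2 × 2 = 164.13
  [2→2.25]: (71.62+69.36)/2 × 0.25 = 17.6225
  [2.25→4.25]: (69.36+53.69)/2 × 2 = 123.05
  Sum = 304.8025 mcg/mL·h
IV tail: 53.69/0.128 = 419.453; AUC_iv,0→∞ = 304.8025 + 419.453 = 724.2555 mcg/mL·h
Trapezoidal AUC_0→7 (subcutaneous injection):
  [0→0.5]: (0.00+18.52)/2 × 0.5 = 4.63
  [0.5→4.5]: (18.52+44.81)/2 × 4 = 126.66
  [4.5→6.5]: (44.81+37.26)/2 × 2 = 82.07
  [6.5→7]: (37.26+35.26)/2 × 0.5 = 18.13
  Sum = 231.49 mcg/mL·h
subcutaneous injection tail: 35.26/0.128 = 275.469; AUC_ev,0→∞ = 231.49 + 275.469 = 506.959 mcg/mL·h
F = (AUC_ev/D_ev)/(AUC_iv/D_iv) = (506.959/12.5)/(724.2555/5) = 40.55672/144.8511 = 0.2800

F = 0.280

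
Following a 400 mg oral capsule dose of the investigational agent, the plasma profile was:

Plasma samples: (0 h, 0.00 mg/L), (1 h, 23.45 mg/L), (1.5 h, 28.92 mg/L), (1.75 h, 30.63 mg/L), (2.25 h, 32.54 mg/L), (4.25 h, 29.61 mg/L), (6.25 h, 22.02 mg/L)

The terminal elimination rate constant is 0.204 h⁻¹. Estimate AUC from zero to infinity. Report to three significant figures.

Trapezoidal AUC_0→6.25:
  [0→1]: (0.00+23.45)/2 × 1 = 11.725
  [1→1.5]: (23.45+28.92)/2 × 0.5 = 13.0925
  [1.5→1.75]: (28.92+30.63)/2 × 0.25 = 7.44375
  [1.75→2.25]: (30.63+32.54)/2 × 0.5 = 15.7925
  [2.25→4.25]: (32.54+29.61)/2 × 2 = 62.15
  [4.25→6.25]: (29.61+22.02)/2 × 2 = 51.63
  Sum = 161.83375 mg/L·h
Extrapolated tail: C_last / k_e = 22.02 / 0.204 = 107.941
AUC_0→∞ = 161.83375 + 107.941 = 269.77475 mg/L·h

AUC = 270 mg/L·h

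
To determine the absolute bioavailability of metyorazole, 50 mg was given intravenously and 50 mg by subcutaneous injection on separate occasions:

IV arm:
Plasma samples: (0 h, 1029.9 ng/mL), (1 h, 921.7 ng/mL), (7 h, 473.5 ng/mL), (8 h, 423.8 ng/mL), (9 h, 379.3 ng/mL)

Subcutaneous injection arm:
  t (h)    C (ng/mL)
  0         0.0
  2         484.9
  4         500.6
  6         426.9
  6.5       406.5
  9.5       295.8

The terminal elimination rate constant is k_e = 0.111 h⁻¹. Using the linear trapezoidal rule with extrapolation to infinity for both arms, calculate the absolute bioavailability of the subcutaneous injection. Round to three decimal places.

Trapezoidal AUC_0→9 (IV):
  [0→1]: (1029.9+921.7)/2 × 1 = 975.8
  [1→7]: (921.7+473.5)/2 × 6 = 4185.6
  [7→8]: (473.5+423.8)/2 × 1 = 448.65
  [8→9]: (423.8+379.3)/2 × 1 = 401.55
  Sum = 6011.6 ng/mL·h
IV tail: 379.3/0.111 = 3417.117; AUC_iv,0→∞ = 6011.6 + 3417.117 = 9428.717 ng/mL·h
Trapezoidal AUC_0→9.5 (subcutaneous injection):
  [0→2]: (0.0+484.9)/2 × 2 = 484.9
  [2→4]: (484.9+500.6)/2 × 2 = 985.5
  [4→6]: (500.6+426.9)/2 × 2 = 927.5
  [6→6.5]: (426.9+406.5)/2 × 0.5 = 208.35
  [6.5→9.5]: (406.5+295.8)/2 × 3 = 1053.45
  Sum = 3659.7 ng/mL·h
subcutaneous injection tail: 295.8/0.111 = 2664.865; AUC_ev,0→∞ = 3659.7 + 2664.865 = 6324.565 ng/mL·h
F = (AUC_ev/D_ev)/(AUC_iv/D_iv) = (6324.565/50)/(9428.717/50) = 126.4913/188.57434 = 0.6708

F = 0.671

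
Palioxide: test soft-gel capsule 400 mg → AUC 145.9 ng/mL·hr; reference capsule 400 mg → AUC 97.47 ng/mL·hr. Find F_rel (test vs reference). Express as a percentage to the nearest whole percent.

F_rel = 150%

F_rel = (AUC_test/D_test) / (AUC_ref/D_ref)
      = (145.9/400) / (97.47/400)
      = 0.36475 / 0.243675 = 1.4969 = 149.69%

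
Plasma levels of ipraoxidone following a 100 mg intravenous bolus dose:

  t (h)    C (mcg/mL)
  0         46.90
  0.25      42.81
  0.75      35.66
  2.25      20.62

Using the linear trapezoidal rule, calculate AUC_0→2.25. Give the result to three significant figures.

Trapezoidal AUC_0→2.25:
  [0→0.25]: (46.90+42.81)/2 × 0.25 = 11.21375
  [0.25→0.75]: (42.81+35.66)/2 × 0.5 = 19.6175
  [0.75→2.25]: (35.66+20.62)/2 × 1.5 = 42.21
  Sum = 73.04125 mcg/mL·h

AUC = 73.0 mcg/mL·h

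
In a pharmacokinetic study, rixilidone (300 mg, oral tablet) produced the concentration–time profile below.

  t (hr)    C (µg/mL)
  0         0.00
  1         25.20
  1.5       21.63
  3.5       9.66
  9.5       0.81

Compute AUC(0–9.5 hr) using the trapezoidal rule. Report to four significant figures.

AUC = 87.01 µg/mL·hr

Trapezoidal AUC_0→9.5:
  [0→1]: (0.00+25.20)/2 × 1 = 12.6
  [1→1.5]: (25.20+21.63)/2 × 0.5 = 11.7075
  [1.5→3.5]: (21.63+9.66)/2 × 2 = 31.29
  [3.5→9.5]: (9.66+0.81)/2 × 6 = 31.41
  Sum = 87.0075 µg/mL·hr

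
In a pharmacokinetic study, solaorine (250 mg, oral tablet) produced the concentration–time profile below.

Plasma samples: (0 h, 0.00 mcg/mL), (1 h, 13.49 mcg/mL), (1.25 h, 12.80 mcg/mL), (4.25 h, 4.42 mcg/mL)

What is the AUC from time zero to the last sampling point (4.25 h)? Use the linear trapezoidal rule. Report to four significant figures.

Trapezoidal AUC_0→4.25:
  [0→1]: (0.00+13.49)/2 × 1 = 6.745
  [1→1.25]: (13.49+12.80)/2 × 0.25 = 3.28625
  [1.25→4.25]: (12.80+4.42)/2 × 3 = 25.83
  Sum = 35.86125 mcg/mL·h

AUC = 35.86 mcg/mL·h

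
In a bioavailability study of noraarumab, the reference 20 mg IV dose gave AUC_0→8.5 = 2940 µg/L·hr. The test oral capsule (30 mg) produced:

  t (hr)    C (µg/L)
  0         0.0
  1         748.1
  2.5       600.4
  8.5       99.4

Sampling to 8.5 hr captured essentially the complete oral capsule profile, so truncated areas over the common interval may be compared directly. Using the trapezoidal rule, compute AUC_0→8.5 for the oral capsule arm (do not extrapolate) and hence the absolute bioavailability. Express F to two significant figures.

Trapezoidal AUC_0→8.5 (oral capsule):
  [0→1]: (0.0+748.1)/2 × 1 = 374.05
  [1→2.5]: (748.1+600.4)/2 × 1.5 = 1011.375
  [2.5→8.5]: (600.4+99.4)/2 × 6 = 2099.4
  Sum = 3484.825 µg/L·hr
F = (AUC_ev/D_ev)/(AUC_iv/D_iv) = (3484.825/30)/(2940/20) = 116.161/147 = 0.7902

F = 0.79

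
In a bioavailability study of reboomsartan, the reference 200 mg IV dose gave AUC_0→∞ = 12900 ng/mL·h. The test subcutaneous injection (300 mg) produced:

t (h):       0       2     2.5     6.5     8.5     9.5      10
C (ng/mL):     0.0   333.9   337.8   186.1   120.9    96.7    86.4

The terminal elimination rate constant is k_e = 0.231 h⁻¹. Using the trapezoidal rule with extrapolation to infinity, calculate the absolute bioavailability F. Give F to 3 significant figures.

F = 0.123

Trapezoidal AUC_0→10 (subcutaneous injection):
  [0→2]: (0.0+333.9)/2 × 2 = 333.9
  [2→2.5]: (333.9+337.8)/2 × 0.5 = 167.925
  [2.5→6.5]: (337.8+186.1)/2 × 4 = 1047.8
  [6.5→8.5]: (186.1+120.9)/2 × 2 = 307.0
  [8.5→9.5]: (120.9+96.7)/2 × 1 = 108.8
  [9.5→10]: (96.7+86.4)/2 × 0.5 = 45.775
  Sum = 2011.2 ng/mL·h
Tail: C_last/k_e = 86.4/0.231 = 374.026
AUC_0→∞ (subcutaneous injection) = 2011.2 + 374.026 = 2385.226 ng/mL·h
F = (AUC_ev/D_ev)/(AUC_iv/D_iv) = (2385.226/300)/(12900/200) = 7.95075/64.5 = 0.1233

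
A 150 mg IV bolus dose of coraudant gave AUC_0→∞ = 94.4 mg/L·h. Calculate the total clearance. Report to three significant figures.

CL = 1.59 L/h

CL = Dose_iv / AUC_0→∞
   = 150 / 94.4 = 1.58898 L/h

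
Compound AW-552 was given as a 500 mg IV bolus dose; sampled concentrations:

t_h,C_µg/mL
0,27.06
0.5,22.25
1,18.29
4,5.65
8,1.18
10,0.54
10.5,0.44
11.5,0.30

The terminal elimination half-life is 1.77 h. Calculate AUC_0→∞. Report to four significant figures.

Trapezoidal AUC_0→11.5:
  [0→0.5]: (27.06+22.25)/2 × 0.5 = 12.3275
  [0.5→1]: (22.25+18.29)/2 × 0.5 = 10.135
  [1→4]: (18.29+5.65)/2 × 3 = 35.91
  [4→8]: (5.65+1.18)/2 × 4 = 13.66
  [8→10]: (1.18+0.54)/2 × 2 = 1.72
  [10→10.5]: (0.54+0.44)/2 × 0.5 = 0.245
  [10.5→11.5]: (0.44+0.30)/2 × 1 = 0.37
  Sum = 74.3675 µg/mL·h
k_e = ln2 / t½ = 0.693147 / 1.77 = 0.3916 h^-1
Extrapolated tail: C_last / k_e = 0.30 / 0.3916 = 0.766
AUC_0→∞ = 74.3675 + 0.766 = 75.1335 µg/mL·h

AUC = 75.13 µg/mL·h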